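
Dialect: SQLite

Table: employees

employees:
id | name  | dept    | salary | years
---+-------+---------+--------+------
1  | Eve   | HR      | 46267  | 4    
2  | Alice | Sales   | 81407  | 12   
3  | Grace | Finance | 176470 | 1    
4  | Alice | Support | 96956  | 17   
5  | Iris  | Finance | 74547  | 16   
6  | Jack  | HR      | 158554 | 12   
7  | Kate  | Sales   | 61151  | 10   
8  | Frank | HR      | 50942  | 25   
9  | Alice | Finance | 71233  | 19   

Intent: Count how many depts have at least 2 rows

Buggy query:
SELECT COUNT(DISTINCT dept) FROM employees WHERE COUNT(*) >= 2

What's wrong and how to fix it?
Bug: WHERE filters individual rows, not groups, so a group-level COUNT is invalid there

Fix: Use a subquery that GROUPs and filters with HAVING, then count its rows

Corrected query:
SELECT COUNT(*) FROM (SELECT dept FROM employees GROUP BY dept HAVING COUNT(*) >= 2)

Result:
COUNT(*)
--------
3       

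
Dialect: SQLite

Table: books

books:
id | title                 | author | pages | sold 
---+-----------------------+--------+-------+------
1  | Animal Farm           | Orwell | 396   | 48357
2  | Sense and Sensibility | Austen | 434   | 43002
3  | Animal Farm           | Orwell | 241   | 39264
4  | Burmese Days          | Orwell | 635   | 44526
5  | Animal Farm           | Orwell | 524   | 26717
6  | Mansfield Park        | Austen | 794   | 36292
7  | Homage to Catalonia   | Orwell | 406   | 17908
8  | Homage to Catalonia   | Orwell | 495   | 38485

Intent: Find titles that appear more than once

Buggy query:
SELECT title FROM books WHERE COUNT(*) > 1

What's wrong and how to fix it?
Bug: WHERE can't reference COUNT(*); aggregates are computed after WHERE

Fix: GROUP BY title, then filter groups with HAVING COUNT(*) > 1

Corrected query:
SELECT title FROM books GROUP BY title HAVING COUNT(*) > 1

Result:
title              
-------------------
Animal Farm        
Homage to Catalonia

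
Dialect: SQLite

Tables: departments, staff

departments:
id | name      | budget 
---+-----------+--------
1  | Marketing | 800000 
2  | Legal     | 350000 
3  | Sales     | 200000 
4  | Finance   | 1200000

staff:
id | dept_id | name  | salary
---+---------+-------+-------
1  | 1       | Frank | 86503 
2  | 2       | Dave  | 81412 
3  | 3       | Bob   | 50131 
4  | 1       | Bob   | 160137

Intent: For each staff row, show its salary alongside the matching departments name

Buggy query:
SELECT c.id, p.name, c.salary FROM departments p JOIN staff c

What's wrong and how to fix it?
Bug: Missing join condition: each staff row is matched to all departments rows instead of just its own

Fix: Specify the join condition linking the foreign key to the parent id

Corrected query:
SELECT c.id, p.name, c.salary FROM departments p JOIN staff c ON c.dept_id = p.id

Result:
id | name      | salary
---+-----------+-------
1  | Marketing | 86503 
2  | Legal     | 81412 
3  | Sales     | 50131 
4  | Marketing | 160137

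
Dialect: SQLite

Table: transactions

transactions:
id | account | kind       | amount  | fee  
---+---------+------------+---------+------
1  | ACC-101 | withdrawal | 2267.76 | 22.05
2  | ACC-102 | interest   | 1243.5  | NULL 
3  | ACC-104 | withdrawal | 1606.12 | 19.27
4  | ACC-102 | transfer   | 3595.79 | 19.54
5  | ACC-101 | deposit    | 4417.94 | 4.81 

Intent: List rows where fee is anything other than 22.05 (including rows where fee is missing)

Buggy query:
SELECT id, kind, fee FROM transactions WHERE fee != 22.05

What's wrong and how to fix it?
Bug: Inequality against NULL is unknown, not true; rows with NULL are dropped

Fix: Handle NULL separately with IS NULL alongside the inequality

Corrected query:
SELECT id, kind, fee FROM transactions WHERE fee != 22.05 OR fee IS NULL

Result:
id | kind       | fee  
---+------------+------
2  | interest   | NULL 
3  | withdrawal | 19.27
4  | transfer   | 19.54
5  | deposit    | 4.81 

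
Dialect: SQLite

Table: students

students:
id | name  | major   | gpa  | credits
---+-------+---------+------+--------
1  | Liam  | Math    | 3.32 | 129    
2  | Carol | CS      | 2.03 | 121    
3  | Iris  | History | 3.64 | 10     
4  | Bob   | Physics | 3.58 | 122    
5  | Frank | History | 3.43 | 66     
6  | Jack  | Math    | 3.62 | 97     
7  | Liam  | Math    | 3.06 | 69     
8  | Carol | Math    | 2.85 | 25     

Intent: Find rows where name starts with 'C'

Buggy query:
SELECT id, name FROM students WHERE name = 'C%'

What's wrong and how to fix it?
Bug: Wildcards only work with LIKE; '=' treats '%' as a literal character

Fix: Replace '=' with LIKE so 'C%' is treated as a pattern

Corrected query:
SELECT id, name FROM students WHERE name LIKE 'C%'

Result:
id | name 
---+------
2  | Carol
8  | Carol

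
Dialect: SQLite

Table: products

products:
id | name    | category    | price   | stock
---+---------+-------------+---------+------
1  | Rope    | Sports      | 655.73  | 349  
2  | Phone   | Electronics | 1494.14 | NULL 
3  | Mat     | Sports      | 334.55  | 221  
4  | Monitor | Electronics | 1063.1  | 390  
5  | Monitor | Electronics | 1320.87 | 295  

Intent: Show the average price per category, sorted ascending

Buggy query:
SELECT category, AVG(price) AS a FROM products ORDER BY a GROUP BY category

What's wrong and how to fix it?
Bug: ORDER BY appears before GROUP BY; SQL clause order requires GROUP BY first

Fix: Move ORDER BY to the end, after GROUP BY

Corrected query:
SELECT category, AVG(price) AS a FROM products GROUP BY category ORDER BY a

Result:
category    | a          
------------+------------
Sports      | 495.14     
Electronics | 1292.703333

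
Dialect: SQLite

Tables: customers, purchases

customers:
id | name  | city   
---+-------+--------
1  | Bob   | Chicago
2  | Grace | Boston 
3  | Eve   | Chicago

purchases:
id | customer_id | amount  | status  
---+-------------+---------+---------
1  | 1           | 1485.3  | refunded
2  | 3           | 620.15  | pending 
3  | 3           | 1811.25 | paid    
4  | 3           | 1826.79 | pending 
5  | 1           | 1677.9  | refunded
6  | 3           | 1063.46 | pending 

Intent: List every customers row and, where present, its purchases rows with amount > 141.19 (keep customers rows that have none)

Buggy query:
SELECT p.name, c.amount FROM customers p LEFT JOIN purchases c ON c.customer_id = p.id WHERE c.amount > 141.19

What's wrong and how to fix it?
Bug: A WHERE condition on the right-hand table after LEFT JOIN drops unmatched parents

Fix: Put 'c.amount > 141.19' in the JOIN's ON clause instead of WHERE

Corrected query:
SELECT p.name, c.amount FROM customers p LEFT JOIN purchases c ON c.customer_id = p.id AND c.amount > 141.19

Result:
name  | amount 
------+--------
Bob   | 1485.3 
Bob   | 1677.9 
Grace | NULL   
Eve   | 620.15 
Eve   | 1063.46
Eve   | 1811.25
Eve   | 1826.79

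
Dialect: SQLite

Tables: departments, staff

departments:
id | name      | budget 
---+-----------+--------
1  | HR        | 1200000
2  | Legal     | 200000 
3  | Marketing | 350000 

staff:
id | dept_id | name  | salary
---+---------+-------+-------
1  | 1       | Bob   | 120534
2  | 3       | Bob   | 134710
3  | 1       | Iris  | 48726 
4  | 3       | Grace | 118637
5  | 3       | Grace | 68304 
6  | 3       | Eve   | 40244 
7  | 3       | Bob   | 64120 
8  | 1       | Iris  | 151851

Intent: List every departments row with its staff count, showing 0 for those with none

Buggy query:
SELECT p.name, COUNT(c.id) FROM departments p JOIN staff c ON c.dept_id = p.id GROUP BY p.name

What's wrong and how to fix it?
Bug: INNER JOIN drops departments rows that have no matching staff rows

Fix: Use LEFT JOIN so parents without children still appear (COUNT(c.id) gives 0)

Corrected query:
SELECT p.name, COUNT(c.id) FROM departments p LEFT JOIN staff c ON c.dept_id = p.id GROUP BY p.name

Result:
name      | COUNT(c.id)
----------+------------
HR        | 3          
Legal     | 0          
Marketing | 5          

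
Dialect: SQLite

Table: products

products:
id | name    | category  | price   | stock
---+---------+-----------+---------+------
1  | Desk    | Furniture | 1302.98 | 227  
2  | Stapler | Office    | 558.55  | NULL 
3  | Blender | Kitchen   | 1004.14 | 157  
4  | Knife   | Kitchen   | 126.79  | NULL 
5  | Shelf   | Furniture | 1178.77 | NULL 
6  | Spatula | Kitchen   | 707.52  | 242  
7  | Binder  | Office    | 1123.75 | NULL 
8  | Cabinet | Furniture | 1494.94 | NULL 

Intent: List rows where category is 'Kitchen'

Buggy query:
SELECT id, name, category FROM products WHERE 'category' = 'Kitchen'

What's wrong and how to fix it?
Bug: 'category' in single quotes is a string literal, not the column; the comparison is literal-vs-literal and never true

Fix: Remove the quotes around the column name (or use double quotes for an identifier)

Corrected query:
SELECT id, name, category FROM products WHERE category = 'Kitchen'

Result:
id | name    | category
---+---------+---------
3  | Blender | Kitchen 
4  | Knife   | Kitchen 
6  | Spatula | Kitchen 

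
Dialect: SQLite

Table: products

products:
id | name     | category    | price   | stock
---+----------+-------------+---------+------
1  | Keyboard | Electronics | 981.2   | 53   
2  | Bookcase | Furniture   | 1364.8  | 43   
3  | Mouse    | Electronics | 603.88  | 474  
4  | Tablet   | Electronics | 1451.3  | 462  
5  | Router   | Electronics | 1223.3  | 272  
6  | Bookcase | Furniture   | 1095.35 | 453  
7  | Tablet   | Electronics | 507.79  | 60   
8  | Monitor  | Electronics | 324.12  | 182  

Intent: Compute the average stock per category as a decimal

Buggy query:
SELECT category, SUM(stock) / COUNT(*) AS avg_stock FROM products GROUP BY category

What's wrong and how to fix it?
Bug: SUM(stock) and COUNT(*) are both integers; the division truncates the fractional part

Fix: Multiply by 1.0 (or CAST to REAL) to force floating-point division

Corrected query:
SELECT category, SUM(stock) * 1.0 / COUNT(*) AS avg_stock FROM products GROUP BY category

Result:
category    | avg_stock
------------+----------
Electronics | 250.5    
Furniture   | 248      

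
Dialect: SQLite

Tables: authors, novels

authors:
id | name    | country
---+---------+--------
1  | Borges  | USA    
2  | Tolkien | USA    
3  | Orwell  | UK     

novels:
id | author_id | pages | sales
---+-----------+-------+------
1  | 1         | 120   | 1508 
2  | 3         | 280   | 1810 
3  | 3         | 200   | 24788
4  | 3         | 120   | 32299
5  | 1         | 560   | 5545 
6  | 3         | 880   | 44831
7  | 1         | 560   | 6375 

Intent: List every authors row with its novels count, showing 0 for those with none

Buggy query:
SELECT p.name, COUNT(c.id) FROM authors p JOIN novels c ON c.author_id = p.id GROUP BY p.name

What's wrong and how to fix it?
Bug: An inner join excludes parents with zero children

Fix: Switch to LEFT JOIN to retain unmatched parent rows

Corrected query:
SELECT p.name, COUNT(c.id) FROM authors p LEFT JOIN novels c ON c.author_id = p.id GROUP BY p.name

Result:
name    | COUNT(c.id)
--------+------------
Borges  | 3          
Orwell  | 4          
Tolkien | 0          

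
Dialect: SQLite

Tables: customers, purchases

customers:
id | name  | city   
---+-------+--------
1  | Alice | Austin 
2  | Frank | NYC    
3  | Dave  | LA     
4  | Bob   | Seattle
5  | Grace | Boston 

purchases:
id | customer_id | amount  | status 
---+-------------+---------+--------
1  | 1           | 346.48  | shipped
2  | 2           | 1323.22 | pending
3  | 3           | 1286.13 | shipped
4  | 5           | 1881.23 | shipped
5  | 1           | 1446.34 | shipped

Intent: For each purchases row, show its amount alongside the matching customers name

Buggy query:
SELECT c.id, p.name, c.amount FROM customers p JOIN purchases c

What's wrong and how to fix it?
Bug: JOIN with no ON clause produces a cartesian product; every purchases row pairs with every customers row

Fix: Specify the join condition linking the foreign key to the parent id

Corrected query:
SELECT c.id, p.name, c.amount FROM customers p JOIN purchases c ON c.customer_id = p.id

Result:
id | name  | amount 
---+-------+--------
1  | Alice | 346.48 
2  | Frank | 1323.22
3  | Dave  | 1286.13
4  | Grace | 1881.23
5  | Alice | 1446.34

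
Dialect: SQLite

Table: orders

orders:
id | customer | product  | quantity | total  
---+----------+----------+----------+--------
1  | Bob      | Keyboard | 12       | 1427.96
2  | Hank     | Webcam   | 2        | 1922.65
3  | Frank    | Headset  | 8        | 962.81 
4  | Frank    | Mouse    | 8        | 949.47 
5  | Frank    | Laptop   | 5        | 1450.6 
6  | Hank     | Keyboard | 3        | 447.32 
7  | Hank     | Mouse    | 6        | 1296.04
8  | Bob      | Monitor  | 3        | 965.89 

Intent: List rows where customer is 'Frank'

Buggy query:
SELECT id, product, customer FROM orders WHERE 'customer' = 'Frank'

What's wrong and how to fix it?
Bug: Single quotes denote string literals in SQL; the column name is being compared as a constant string

Fix: Remove the quotes around the column name (or use double quotes for an identifier)

Corrected query:
SELECT id, product, customer FROM orders WHERE customer = 'Frank'

Result:
id | product | customer
---+---------+---------
3  | Headset | Frank   
4  | Mouse   | Frank   
5  | Laptop  | Frank   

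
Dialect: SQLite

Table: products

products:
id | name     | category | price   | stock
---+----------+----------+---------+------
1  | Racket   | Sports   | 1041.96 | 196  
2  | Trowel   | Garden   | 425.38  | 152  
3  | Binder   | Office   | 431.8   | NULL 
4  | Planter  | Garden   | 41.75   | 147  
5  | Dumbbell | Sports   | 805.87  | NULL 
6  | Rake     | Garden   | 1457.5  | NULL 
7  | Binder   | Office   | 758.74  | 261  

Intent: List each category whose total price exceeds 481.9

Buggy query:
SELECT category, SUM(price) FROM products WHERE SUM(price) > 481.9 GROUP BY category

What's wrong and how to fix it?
Bug: WHERE runs before GROUP BY, so aggregates aren't available there

Fix: Use HAVING (which filters groups after aggregation) instead of WHERE

Corrected query:
SELECT category, SUM(price) FROM products GROUP BY category HAVING SUM(price) > 481.9

Result:
category | SUM(price)
---------+-----------
Garden   | 1924.63   
Office   | 1190.54   
Sports   | 1847.83   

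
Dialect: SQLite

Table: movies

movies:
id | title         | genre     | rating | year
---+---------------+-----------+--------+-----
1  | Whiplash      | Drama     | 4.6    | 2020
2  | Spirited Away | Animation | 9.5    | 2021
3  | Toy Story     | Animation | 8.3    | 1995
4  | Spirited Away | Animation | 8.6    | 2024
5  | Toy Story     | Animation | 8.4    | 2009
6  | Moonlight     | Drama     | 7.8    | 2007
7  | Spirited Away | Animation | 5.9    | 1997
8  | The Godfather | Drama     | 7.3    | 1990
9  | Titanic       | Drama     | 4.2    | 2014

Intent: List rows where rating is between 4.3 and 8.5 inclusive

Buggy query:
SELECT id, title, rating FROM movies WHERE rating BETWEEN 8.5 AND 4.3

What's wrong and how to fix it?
Bug: BETWEEN expects the lower bound first; with 8.5 AND 4.3 the range is empty

Fix: Write BETWEEN 4.3 AND 8.5

Corrected query:
SELECT id, title, rating FROM movies WHERE rating BETWEEN 4.3 AND 8.5

Result:
id | title         | rating
---+---------------+-------
1  | Whiplash      | 4.6   
3  | Toy Story     | 8.3   
5  | Toy Story     | 8.4   
6  | Moonlight     | 7.8   
7  | Spirited Away | 5.9   
8  | The Godfather | 7.3   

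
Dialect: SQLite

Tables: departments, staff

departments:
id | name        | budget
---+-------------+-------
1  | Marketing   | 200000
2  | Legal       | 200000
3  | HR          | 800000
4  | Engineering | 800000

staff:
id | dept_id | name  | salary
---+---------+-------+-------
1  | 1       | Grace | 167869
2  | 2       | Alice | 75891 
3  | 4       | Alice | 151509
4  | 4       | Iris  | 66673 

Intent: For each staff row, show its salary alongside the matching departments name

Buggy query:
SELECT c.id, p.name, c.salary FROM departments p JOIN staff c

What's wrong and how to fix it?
Bug: Missing join condition: each staff row is matched to all departments rows instead of just its own

Fix: Specify the join condition linking the foreign key to the parent id

Corrected query:
SELECT c.id, p.name, c.salary FROM departments p JOIN staff c ON c.dept_id = p.id

Result:
id | name        | salary
---+-------------+-------
1  | Marketing   | 167869
2  | Legal       | 75891 
3  | Engineering | 151509
4  | Engineering | 66673 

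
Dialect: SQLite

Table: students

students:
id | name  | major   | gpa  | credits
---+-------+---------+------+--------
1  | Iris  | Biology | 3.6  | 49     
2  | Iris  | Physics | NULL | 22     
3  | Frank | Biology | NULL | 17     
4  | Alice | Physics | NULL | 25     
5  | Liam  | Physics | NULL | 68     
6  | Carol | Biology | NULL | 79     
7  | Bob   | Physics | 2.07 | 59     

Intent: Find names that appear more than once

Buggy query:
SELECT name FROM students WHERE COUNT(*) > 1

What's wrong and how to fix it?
Bug: WHERE can't reference COUNT(*); aggregates are computed after WHERE

Fix: GROUP BY name, then filter groups with HAVING COUNT(*) > 1

Corrected query:
SELECT name FROM students GROUP BY name HAVING COUNT(*) > 1

Result:
name
----
Iris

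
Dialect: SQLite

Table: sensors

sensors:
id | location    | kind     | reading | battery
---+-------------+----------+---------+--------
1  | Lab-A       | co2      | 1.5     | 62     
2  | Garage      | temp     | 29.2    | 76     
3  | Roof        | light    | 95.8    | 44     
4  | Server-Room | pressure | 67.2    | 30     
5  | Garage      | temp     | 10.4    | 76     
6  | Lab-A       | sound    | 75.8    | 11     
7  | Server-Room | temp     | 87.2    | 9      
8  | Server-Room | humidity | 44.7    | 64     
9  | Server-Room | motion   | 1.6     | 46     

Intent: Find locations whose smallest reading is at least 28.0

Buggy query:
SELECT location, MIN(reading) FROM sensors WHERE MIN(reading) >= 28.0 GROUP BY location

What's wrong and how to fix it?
Bug: Aggregates like MIN are computed per group after WHERE runs

Fix: Replace WHERE with HAVING after the GROUP BY

Corrected query:
SELECT location, MIN(reading) FROM sensors GROUP BY location HAVING MIN(reading) >= 28.0

Result:
location | MIN(reading)
---------+-------------
Roof     | 95.8        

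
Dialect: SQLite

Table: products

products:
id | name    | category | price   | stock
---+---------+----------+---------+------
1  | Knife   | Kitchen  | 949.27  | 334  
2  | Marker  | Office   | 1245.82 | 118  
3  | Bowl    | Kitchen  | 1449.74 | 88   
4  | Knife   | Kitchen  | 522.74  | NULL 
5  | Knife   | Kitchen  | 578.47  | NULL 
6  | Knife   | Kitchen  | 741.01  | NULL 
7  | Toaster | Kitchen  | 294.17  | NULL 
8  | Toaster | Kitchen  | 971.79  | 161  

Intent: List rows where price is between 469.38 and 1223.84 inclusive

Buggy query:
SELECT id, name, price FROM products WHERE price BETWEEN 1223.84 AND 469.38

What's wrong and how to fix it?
Bug: The bounds are reversed; BETWEEN a AND b requires a <= b to match anything

Fix: Swap the bounds so the smaller value comes first

Corrected query:
SELECT id, name, price FROM products WHERE price BETWEEN 469.38 AND 1223.84

Result:
id | name    | price 
---+---------+-------
1  | Knife   | 949.27
4  | Knife   | 522.74
5  | Knife   | 578.47
6  | Knife   | 741.01
8  | Toaster | 971.79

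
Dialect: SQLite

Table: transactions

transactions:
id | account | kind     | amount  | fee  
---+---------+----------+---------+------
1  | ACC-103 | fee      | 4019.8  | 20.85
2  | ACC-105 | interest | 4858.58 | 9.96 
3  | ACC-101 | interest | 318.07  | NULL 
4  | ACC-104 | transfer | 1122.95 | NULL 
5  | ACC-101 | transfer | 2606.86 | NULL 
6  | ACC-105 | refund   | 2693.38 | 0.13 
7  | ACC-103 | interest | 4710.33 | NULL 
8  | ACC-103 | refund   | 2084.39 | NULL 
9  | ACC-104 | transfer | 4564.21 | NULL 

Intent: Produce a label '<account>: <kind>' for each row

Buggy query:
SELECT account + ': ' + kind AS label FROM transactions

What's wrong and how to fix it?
Bug: SQLite uses || for string concatenation; + coerces text to numbers (yielding 0)

Fix: Replace + with || to concatenate text

Corrected query:
SELECT account || ': ' || kind AS label FROM transactions

Result:
label            
-----------------
ACC-103: fee     
ACC-105: interest
ACC-101: interest
ACC-104: transfer
ACC-101: transfer
ACC-105: refund  
ACC-103: interest
ACC-103: refund  
ACC-104: transfer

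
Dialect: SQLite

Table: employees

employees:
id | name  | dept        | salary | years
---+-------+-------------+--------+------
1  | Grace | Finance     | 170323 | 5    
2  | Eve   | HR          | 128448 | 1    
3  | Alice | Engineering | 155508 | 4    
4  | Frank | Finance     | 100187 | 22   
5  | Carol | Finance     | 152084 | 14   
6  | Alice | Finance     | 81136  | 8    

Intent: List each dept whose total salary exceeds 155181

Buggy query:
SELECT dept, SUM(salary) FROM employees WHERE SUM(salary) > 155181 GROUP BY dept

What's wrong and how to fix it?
Bug: Aggregate functions cannot appear in a WHERE clause

Fix: Move the aggregate condition to a HAVING clause

Corrected query:
SELECT dept, SUM(salary) FROM employees GROUP BY dept HAVING SUM(salary) > 155181

Result:
dept        | SUM(salary)
------------+------------
Engineering | 155508     
Finance     | 503730     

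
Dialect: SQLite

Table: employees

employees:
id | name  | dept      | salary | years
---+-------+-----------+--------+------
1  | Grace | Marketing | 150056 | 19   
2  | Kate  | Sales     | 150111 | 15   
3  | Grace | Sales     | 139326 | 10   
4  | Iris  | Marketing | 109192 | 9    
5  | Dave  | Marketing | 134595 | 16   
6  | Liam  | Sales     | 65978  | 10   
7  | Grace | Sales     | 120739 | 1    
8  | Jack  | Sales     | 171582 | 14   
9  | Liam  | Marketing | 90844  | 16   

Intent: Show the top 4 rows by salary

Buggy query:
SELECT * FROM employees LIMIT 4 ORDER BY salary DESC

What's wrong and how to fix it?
Bug: LIMIT must come after ORDER BY

Fix: Swap the clauses: ORDER BY first, then LIMIT

Corrected query:
SELECT * FROM employees ORDER BY salary DESC LIMIT 4

Result:
id | name  | dept      | salary | years
---+-------+-----------+--------+------
8  | Jack  | Sales     | 171582 | 14   
2  | Kate  | Sales     | 150111 | 15   
1  | Grace | Marketing | 150056 | 19   
3  | Grace | Sales     | 139326 | 10   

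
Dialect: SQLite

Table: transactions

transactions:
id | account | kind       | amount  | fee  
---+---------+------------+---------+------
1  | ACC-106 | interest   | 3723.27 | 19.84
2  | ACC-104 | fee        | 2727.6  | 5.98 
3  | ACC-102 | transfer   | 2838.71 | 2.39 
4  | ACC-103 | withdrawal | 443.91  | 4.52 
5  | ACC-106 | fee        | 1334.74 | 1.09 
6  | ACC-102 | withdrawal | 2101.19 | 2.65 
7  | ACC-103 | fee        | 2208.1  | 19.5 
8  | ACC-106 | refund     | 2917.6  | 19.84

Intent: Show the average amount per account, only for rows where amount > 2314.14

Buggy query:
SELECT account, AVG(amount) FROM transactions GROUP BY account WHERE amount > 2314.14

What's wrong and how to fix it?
Bug: WHERE cannot follow GROUP BY

Fix: Place WHERE between FROM and GROUP BY

Corrected query:
SELECT account, AVG(amount) FROM transactions WHERE amount > 2314.14 GROUP BY account

Result:
account | AVG(amount)
--------+------------
ACC-102 | 2838.71    
ACC-104 | 2727.6     
ACC-106 | 3320.435   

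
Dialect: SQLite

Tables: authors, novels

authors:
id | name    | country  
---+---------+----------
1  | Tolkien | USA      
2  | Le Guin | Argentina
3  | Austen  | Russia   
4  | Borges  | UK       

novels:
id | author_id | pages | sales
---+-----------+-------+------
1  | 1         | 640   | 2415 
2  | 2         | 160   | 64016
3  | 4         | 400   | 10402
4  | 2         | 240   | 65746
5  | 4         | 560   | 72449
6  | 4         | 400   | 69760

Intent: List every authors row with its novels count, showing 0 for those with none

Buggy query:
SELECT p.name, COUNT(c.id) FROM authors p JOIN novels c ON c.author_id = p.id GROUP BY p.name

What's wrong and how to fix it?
Bug: An inner join excludes parents with zero children

Fix: Switch to LEFT JOIN to retain unmatched parent rows

Corrected query:
SELECT p.name, COUNT(c.id) FROM authors p LEFT JOIN novels c ON c.author_id = p.id GROUP BY p.name

Result:
name    | COUNT(c.id)
--------+------------
Austen  | 0          
Borges  | 3          
Le Guin | 2          
Tolkien | 1          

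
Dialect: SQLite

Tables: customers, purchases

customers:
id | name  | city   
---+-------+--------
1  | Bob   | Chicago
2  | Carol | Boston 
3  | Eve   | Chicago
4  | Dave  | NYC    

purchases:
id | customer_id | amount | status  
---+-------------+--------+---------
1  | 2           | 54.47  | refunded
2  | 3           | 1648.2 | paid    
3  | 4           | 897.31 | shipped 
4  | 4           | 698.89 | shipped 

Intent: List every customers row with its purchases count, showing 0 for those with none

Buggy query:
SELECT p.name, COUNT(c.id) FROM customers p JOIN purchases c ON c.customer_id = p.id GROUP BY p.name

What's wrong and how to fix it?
Bug: INNER JOIN drops customers rows that have no matching purchases rows

Fix: Use LEFT JOIN so parents without children still appear (COUNT(c.id) gives 0)

Corrected query:
SELECT p.name, COUNT(c.id) FROM customers p LEFT JOIN purchases c ON c.customer_id = p.id GROUP BY p.name

Result:
name  | COUNT(c.id)
------+------------
Bob   | 0          
Carol | 1          
Dave  | 2          
Eve   | 1          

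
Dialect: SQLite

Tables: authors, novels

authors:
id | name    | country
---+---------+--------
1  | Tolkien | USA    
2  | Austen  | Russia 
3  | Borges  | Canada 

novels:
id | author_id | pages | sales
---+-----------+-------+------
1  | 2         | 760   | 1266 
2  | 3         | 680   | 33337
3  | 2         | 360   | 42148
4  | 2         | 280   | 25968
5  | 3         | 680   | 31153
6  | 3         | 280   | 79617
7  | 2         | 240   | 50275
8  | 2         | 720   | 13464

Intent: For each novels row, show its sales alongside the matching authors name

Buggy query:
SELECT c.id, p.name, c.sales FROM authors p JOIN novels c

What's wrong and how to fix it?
Bug: JOIN with no ON clause produces a cartesian product; every novels row pairs with every authors row

Fix: Add ON c.author_id = p.id to the JOIN

Corrected query:
SELECT c.id, p.name, c.sales FROM authors p JOIN novels c ON c.author_id = p.id

Result:
id | name   | sales
---+--------+------
1  | Austen | 1266 
2  | Borges | 33337
3  | Austen | 42148
4  | Austen | 25968
5  | Borges | 31153
6  | Borges | 79617
7  | Austen | 50275
8  | Austen | 13464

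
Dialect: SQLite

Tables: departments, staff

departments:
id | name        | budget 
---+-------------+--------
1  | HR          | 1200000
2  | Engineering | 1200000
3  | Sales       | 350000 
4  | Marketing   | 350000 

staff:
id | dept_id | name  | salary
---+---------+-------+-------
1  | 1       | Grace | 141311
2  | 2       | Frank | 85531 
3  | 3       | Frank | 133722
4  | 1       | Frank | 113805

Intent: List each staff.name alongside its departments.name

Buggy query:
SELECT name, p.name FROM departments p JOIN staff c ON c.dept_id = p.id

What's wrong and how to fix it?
Bug: Both tables have a 'name' column; the unqualified reference is ambiguous

Fix: Prefix ambiguous columns with the table alias

Corrected query:
SELECT c.name, p.name FROM departments p JOIN staff c ON c.dept_id = p.id

Result:
name  | name       
------+------------
Grace | HR         
Frank | Engineering
Frank | Sales      
Frank | HR         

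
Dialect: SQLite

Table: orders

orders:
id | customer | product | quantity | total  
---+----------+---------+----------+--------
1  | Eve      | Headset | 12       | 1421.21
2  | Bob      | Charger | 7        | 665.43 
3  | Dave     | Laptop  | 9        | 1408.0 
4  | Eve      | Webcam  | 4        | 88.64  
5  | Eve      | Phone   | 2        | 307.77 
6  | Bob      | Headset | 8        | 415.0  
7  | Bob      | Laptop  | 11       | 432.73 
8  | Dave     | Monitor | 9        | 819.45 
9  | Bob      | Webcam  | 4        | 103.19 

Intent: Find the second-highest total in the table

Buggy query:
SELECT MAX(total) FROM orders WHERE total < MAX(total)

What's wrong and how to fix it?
Bug: The inner MAX is an aggregate inside WHERE, which is not allowed

Fix: Compute the overall MAX in a subquery, then take MAX of rows below it

Corrected query:
SELECT MAX(total) FROM orders WHERE total < (SELECT MAX(total) FROM orders)

Result:
MAX(total)
----------
1408      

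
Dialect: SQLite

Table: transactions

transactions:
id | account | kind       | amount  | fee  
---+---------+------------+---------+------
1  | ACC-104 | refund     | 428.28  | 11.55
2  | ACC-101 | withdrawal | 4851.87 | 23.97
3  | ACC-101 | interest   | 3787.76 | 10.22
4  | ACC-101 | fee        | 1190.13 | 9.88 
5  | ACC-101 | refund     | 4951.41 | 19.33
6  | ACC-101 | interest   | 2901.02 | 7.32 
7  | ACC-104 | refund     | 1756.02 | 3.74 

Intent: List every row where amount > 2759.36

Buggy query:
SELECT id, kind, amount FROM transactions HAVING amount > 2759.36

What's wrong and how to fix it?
Bug: This is a non-aggregate query (no GROUP BY, no aggregates), so in SQLite the HAVING clause is invalid here; a row-level condition belongs in WHERE

Fix: Replace HAVING with WHERE since the condition applies to individual rows

Corrected query:
SELECT id, kind, amount FROM transactions WHERE amount > 2759.36

Result:
id | kind       | amount 
---+------------+--------
2  | withdrawal | 4851.87
3  | interest   | 3787.76
5  | refund     | 4951.41
6  | interest   | 2901.02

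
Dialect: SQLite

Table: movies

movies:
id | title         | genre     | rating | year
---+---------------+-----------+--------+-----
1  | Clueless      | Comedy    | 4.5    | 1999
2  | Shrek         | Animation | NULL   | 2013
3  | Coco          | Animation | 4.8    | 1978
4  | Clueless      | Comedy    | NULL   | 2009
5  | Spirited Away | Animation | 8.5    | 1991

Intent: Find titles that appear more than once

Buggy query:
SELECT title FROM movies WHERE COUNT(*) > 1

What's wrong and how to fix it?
Bug: WHERE can't reference COUNT(*); aggregates are computed after WHERE

Fix: Group first, then use HAVING for the count condition

Corrected query:
SELECT title FROM movies GROUP BY title HAVING COUNT(*) > 1

Result:
title   
--------
Clueless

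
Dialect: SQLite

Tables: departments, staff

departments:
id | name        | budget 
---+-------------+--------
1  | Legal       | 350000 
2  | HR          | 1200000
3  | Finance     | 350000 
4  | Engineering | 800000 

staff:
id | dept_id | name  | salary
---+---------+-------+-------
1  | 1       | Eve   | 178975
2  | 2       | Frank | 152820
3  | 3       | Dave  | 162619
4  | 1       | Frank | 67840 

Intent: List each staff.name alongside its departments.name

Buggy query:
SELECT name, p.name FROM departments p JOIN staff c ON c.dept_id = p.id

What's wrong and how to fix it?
Bug: Both tables have a 'name' column; the unqualified reference is ambiguous

Fix: Prefix ambiguous columns with the table alias

Corrected query:
SELECT c.name, p.name FROM departments p JOIN staff c ON c.dept_id = p.id

Result:
name  | name   
------+--------
Eve   | Legal  
Frank | HR     
Dave  | Finance
Frank | Legal  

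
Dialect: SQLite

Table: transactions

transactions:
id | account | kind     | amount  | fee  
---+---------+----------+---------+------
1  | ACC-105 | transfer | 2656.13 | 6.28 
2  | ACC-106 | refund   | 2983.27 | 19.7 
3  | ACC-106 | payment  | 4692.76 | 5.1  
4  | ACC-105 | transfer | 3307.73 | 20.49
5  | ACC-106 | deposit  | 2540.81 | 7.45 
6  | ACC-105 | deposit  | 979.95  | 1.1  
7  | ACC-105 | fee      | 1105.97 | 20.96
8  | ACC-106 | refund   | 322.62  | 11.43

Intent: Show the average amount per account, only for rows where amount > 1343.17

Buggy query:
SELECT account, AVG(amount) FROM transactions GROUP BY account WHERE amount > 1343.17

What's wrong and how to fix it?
Bug: Row-level WHERE must come before GROUP BY in the clause order

Fix: Place WHERE between FROM and GROUP BY

Corrected query:
SELECT account, AVG(amount) FROM transactions WHERE amount > 1343.17 GROUP BY account

Result:
account | AVG(amount)
--------+------------
ACC-105 | 2981.93    
ACC-106 | 3405.613333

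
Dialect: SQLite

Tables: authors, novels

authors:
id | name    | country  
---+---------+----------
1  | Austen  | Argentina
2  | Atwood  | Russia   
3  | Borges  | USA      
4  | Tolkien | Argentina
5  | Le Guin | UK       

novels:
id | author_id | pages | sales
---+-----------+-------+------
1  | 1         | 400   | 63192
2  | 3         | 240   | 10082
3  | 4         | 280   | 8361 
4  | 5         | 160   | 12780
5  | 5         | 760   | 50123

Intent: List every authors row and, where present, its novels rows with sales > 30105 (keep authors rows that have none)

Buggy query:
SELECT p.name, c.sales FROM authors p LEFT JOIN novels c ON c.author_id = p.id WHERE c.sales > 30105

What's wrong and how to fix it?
Bug: Filtering c.sales in WHERE discards the NULL rows produced by LEFT JOIN, turning it into an inner join

Fix: Put 'c.sales > 30105' in the JOIN's ON clause instead of WHERE

Corrected query:
SELECT p.name, c.sales FROM authors p LEFT JOIN novels c ON c.author_id = p.id AND c.sales > 30105

Result:
name    | sales
--------+------
Austen  | 63192
Atwood  | NULL 
Borges  | NULL 
Tolkien | NULL 
Le Guin | 50123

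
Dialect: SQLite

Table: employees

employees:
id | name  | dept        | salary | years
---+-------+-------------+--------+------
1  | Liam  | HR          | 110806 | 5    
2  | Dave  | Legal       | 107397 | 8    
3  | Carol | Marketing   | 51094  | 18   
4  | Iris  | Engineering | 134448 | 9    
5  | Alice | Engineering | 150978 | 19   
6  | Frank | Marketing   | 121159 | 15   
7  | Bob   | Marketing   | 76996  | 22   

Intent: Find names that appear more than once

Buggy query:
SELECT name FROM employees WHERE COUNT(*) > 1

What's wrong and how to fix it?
Bug: WHERE can't reference COUNT(*); aggregates are computed after WHERE

Fix: GROUP BY name, then filter groups with HAVING COUNT(*) > 1

Corrected query:
SELECT name FROM employees GROUP BY name HAVING COUNT(*) > 1

Result:
(no rows)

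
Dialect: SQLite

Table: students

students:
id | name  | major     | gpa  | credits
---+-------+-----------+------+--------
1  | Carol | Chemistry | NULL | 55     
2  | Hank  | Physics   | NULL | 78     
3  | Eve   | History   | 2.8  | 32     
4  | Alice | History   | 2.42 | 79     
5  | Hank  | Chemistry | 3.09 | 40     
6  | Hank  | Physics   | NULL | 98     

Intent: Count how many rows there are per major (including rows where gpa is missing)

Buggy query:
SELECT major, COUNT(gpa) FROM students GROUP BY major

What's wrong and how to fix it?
Bug: COUNT(column) counts non-NULL values only; rows with NULL gpa aren't counted

Fix: Replace COUNT(gpa) with COUNT(*)

Corrected query:
SELECT major, COUNT(*) FROM students GROUP BY major

Result:
major     | COUNT(*)
----------+---------
Chemistry | 2       
History   | 2       
Physics   | 2       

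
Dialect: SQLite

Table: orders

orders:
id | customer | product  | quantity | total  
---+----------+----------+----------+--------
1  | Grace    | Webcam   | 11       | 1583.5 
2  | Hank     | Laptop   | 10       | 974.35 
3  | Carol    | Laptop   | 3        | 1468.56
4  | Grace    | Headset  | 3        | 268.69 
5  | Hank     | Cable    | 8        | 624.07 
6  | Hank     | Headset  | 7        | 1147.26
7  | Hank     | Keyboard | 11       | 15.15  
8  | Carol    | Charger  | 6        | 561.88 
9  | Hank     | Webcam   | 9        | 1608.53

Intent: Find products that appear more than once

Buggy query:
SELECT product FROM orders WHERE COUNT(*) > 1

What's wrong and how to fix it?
Bug: WHERE can't reference COUNT(*); aggregates are computed after WHERE

Fix: GROUP BY product, then filter groups with HAVING COUNT(*) > 1

Corrected query:
SELECT product FROM orders GROUP BY product HAVING COUNT(*) > 1

Result:
product
-------
Headset
Laptop 
Webcam 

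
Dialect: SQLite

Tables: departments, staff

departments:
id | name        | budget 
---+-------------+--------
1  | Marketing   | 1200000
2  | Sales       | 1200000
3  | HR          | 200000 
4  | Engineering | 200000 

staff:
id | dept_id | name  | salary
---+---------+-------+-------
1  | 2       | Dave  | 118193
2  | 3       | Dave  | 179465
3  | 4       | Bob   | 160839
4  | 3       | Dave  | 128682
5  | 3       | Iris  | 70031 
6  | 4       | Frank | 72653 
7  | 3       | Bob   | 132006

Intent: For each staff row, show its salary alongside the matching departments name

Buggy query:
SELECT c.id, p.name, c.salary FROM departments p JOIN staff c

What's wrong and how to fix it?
Bug: JOIN with no ON clause produces a cartesian product; every staff row pairs with every departments row

Fix: Specify the join condition linking the foreign key to the parent id

Corrected query:
SELECT c.id, p.name, c.salary FROM departments p JOIN staff c ON c.dept_id = p.id

Result:
id | name        | salary
---+-------------+-------
1  | Sales       | 118193
2  | HR          | 179465
3  | Engineering | 160839
4  | HR          | 128682
5  | HR          | 70031 
6  | Engineering | 72653 
7  | HR          | 132006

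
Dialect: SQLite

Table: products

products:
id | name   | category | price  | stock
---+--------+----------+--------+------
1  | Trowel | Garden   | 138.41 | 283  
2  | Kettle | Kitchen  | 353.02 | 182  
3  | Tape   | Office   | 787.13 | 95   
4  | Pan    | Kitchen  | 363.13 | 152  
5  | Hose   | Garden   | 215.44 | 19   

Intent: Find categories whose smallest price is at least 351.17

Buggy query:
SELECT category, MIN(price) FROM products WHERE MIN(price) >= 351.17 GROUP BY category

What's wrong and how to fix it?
Bug: MIN() in WHERE is a misuse of aggregate

Fix: Replace WHERE with HAVING after the GROUP BY

Corrected query:
SELECT category, MIN(price) FROM products GROUP BY category HAVING MIN(price) >= 351.17

Result:
category | MIN(price)
---------+-----------
Kitchen  | 353.02    
Office   | 787.13    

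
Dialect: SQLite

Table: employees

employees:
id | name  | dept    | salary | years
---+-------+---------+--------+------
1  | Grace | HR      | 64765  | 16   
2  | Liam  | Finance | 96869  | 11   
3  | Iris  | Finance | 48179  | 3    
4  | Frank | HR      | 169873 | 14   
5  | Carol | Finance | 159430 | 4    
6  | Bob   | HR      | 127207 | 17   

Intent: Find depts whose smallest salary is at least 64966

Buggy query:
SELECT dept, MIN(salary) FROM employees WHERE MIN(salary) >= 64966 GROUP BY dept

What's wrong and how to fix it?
Bug: MIN() in WHERE is a misuse of aggregate

Fix: Replace WHERE with HAVING after the GROUP BY

Corrected query:
SELECT dept, MIN(salary) FROM employees GROUP BY dept HAVING MIN(salary) >= 64966

Result:
(no rows)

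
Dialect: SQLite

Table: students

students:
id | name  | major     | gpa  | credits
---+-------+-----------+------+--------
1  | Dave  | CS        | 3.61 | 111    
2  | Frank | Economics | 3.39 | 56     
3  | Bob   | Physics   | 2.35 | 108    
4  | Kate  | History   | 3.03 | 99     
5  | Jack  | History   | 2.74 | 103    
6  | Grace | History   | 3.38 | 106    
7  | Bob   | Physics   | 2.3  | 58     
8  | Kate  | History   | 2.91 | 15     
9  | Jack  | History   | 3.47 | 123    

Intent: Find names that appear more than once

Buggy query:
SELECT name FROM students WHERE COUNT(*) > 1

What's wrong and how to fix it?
Bug: COUNT(*) is an aggregate and cannot be used in WHERE

Fix: GROUP BY name, then filter groups with HAVING COUNT(*) > 1

Corrected query:
SELECT name FROM students GROUP BY name HAVING COUNT(*) > 1

Result:
name
----
Bob 
Jack
Kate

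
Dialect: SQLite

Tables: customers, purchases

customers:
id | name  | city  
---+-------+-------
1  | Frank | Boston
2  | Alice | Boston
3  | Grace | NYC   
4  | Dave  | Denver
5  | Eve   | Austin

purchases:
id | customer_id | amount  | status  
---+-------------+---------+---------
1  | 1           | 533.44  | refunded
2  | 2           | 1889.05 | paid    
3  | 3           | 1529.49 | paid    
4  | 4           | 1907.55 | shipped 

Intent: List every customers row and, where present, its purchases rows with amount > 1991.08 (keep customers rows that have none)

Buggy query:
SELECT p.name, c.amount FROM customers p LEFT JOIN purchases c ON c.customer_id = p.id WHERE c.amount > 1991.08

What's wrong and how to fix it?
Bug: Filtering c.amount in WHERE discards the NULL rows produced by LEFT JOIN, turning it into an inner join

Fix: Move the right-table condition into the ON clause so unmatched parents are kept

Corrected query:
SELECT p.name, c.amount FROM customers p LEFT JOIN purchases c ON c.customer_id = p.id AND c.amount > 1991.08

Result:
name  | amount
------+-------
Frank | NULL  
Alice | NULL  
Grace | NULL  
Dave  | NULL  
Eve   | NULL  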